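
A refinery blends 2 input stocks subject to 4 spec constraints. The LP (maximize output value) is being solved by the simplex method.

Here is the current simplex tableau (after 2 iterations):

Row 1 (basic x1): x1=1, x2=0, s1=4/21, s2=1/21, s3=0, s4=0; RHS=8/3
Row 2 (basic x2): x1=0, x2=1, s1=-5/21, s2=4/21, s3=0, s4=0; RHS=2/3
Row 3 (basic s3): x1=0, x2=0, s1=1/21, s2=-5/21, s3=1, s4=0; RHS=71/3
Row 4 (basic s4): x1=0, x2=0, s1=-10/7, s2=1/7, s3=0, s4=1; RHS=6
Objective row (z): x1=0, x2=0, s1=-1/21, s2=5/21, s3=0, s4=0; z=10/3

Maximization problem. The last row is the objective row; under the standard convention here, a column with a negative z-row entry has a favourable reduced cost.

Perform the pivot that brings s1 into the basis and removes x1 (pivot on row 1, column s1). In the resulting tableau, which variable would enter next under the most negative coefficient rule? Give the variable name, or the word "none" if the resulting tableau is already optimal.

Pivot element 4/21. New z-row = old z-row − (-1/21)·(row 1/(4/21)).
Updated z-row coefficients: x1: 1/4, x2: 0, s1: 0, s2: 1/4, s3: 0, s4: 0.
No coefficient is strictly negative; the tableau after this pivot is optimal.

none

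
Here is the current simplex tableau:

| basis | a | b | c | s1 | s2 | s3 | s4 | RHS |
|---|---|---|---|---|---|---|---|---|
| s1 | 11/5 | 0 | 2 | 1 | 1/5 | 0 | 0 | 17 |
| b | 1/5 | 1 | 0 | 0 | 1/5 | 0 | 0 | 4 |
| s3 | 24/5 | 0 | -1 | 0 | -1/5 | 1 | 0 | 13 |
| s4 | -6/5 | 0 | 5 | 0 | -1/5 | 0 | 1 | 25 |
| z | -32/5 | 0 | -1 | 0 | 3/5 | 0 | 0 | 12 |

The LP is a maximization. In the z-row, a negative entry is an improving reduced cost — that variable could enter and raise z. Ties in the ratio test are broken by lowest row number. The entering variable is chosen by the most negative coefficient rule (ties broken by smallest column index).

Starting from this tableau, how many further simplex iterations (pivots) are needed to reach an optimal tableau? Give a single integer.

pivot: a in, s3 out → z = 88/3
pivot: c in, s1 out → z = 2349/59
No improving column remains; optimal.

2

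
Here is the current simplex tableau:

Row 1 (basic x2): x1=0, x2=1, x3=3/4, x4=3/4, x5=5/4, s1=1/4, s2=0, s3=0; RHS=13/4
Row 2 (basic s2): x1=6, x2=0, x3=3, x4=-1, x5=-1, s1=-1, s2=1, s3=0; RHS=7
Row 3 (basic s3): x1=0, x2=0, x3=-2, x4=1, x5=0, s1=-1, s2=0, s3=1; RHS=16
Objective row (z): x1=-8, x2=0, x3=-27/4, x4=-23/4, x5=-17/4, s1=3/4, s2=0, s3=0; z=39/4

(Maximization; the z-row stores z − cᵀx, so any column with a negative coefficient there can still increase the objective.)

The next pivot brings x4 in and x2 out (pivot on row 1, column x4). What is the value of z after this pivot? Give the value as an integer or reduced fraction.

104/3

Minimum ratio for x4: (13/4)/(3/4) = 13/3.
z changes by −(z-row coeff of x4)·ratio = −(-23/4)·(13/3) = 299/12.
New z = 39/4 + (299/12) = 104/3.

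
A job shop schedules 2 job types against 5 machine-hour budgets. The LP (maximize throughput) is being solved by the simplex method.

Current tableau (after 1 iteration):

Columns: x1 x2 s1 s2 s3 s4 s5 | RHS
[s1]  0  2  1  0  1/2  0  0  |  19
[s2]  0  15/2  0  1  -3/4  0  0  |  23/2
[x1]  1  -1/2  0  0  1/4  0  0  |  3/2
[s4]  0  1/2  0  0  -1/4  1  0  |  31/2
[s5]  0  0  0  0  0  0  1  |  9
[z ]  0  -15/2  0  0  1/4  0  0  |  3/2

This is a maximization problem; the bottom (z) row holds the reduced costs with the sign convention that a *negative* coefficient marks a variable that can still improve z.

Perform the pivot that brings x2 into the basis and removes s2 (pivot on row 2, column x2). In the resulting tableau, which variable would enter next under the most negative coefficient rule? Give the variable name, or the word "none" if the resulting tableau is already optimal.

Pivot element 15/2. New z-row = old z-row − (-15/2)·(row 2/(15/2)).
Updated z-row coefficients: x1: 0, x2: 0, s1: 0, s2: 1, s3: -1/2, s4: 0, s5: 0.
The most negative is -1/2 in column s3, so s3 would enter next.

s3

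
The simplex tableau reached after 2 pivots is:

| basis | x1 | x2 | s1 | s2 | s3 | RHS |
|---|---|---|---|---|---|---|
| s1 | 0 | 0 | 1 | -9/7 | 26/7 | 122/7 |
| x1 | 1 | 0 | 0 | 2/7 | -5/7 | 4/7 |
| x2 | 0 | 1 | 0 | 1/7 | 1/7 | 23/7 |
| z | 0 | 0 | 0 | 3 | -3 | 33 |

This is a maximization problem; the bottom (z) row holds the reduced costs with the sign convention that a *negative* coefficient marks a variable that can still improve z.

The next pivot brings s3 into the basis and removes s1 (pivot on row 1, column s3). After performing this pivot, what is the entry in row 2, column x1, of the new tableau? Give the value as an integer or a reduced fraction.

Pivot element is row 1, column s3: 26/7.
Normalize row 1: new (row 1, x1) = 0/(26/7) = 0.
row 2 ← row 2 − (-5/7)·(new row 1): 1 − (-5/7)·0 = 1.

1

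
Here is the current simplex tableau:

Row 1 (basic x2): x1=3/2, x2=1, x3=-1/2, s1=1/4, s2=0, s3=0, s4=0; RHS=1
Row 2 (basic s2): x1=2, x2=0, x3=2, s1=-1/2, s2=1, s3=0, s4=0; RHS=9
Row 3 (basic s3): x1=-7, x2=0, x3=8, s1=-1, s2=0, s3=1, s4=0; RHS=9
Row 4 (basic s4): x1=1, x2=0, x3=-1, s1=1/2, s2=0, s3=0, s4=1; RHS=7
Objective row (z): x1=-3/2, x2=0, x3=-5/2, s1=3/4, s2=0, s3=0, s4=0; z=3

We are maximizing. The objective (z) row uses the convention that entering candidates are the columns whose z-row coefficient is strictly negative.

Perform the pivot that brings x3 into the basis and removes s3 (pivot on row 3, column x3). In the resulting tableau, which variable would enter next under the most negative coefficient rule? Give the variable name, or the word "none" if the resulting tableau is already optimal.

x1

Pivot element 8. New z-row = old z-row − (-5/2)·(row 3/8).
Updated z-row coefficients: x1: -59/16, x2: 0, x3: 0, s1: 7/16, s2: 0, s3: 5/16, s4: 0.
The most negative is -59/16 in column x1, so x1 would enter next.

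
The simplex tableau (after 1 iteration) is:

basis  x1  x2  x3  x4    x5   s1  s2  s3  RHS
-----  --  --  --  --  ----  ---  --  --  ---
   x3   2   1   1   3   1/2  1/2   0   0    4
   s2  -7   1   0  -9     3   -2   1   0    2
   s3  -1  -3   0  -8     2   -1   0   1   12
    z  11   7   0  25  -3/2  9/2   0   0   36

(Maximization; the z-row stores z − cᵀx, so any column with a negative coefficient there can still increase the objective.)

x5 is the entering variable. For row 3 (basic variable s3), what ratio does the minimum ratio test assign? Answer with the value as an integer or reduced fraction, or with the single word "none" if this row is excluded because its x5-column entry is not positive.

6

Ratio = RHS / (x5 entry) = 12 / 2 = 6.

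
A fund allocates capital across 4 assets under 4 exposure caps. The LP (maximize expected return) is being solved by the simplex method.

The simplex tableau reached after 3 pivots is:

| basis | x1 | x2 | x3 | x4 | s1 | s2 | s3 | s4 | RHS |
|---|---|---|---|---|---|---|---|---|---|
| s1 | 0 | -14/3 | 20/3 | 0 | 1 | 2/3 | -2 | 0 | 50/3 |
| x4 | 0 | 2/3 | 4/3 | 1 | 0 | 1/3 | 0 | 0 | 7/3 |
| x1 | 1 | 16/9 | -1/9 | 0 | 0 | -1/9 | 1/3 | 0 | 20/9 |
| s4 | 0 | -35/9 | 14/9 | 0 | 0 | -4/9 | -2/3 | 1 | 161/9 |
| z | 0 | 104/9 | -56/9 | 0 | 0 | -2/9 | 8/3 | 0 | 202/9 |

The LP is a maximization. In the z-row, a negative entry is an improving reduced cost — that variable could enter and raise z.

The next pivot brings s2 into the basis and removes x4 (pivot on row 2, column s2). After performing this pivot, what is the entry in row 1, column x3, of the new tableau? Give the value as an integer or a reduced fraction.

Pivot element is row 2, column s2: 1/3.
Normalize row 2: new (row 2, x3) = (4/3)/(1/3) = 4.
row 1 ← row 1 − (2/3)·(new row 2): 20/3 − (2/3)·4 = 4.

4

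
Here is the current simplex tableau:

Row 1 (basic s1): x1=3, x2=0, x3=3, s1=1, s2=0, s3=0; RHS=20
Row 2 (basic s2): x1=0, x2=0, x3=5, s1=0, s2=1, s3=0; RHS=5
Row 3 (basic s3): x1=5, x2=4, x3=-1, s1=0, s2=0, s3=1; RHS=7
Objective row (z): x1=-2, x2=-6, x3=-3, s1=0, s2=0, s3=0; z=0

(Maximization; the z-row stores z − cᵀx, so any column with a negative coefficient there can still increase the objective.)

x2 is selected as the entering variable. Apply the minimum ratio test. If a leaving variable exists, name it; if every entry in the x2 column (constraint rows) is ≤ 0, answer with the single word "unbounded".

s3

Ratios: row 1 (s1): entry 0 ≤ 0, skip; row 2 (s2): entry 0 ≤ 0, skip; row 3 (s3): 7/4 = 7/4.
Minimum ratio is in the s3 row, so s3 leaves.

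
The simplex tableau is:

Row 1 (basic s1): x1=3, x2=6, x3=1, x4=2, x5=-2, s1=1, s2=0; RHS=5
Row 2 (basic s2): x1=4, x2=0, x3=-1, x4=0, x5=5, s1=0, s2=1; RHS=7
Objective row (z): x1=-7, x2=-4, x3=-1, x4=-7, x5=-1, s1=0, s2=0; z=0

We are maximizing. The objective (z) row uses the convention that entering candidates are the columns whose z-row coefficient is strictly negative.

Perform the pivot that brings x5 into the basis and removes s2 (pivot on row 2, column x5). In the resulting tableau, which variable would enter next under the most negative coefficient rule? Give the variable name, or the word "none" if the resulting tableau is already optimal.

x4

Pivot element 5. New z-row = old z-row − (-1)·(row 2/5).
Updated z-row coefficients: x1: -31/5, x2: -4, x3: -6/5, x4: -7, x5: 0, s1: 0, s2: 1/5.
The most negative is -7 in column x4, so x4 would enter next.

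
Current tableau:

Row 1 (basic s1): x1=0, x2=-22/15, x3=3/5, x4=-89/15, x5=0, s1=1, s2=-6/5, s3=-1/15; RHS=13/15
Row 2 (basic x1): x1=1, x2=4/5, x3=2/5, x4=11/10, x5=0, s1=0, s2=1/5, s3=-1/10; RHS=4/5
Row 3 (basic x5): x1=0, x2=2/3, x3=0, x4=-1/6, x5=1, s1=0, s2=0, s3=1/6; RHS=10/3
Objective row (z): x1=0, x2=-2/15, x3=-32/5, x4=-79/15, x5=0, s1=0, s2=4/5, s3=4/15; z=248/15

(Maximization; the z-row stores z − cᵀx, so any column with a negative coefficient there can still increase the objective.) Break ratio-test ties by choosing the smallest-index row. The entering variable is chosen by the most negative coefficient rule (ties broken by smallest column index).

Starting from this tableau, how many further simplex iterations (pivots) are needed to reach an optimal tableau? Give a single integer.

pivot: x3 in, s1 out → z = 232/9
pivot: x4 in, x1 out → z = 2620/91
pivot: s3 in, x5 out → z = 796/15
No improving column remains; optimal.

3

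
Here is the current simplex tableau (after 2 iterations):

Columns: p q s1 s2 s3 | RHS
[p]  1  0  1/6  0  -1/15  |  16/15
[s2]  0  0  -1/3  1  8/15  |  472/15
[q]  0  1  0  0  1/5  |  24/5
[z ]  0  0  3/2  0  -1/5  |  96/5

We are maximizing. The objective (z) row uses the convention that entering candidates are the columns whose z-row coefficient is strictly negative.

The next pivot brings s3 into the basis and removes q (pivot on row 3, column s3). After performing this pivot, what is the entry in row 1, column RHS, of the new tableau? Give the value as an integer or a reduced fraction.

Pivot element is row 3, column s3: 1/5.
Normalize row 3: new (row 3, RHS) = (24/5)/(1/5) = 24.
row 1 ← row 1 − (-1/15)·(new row 3): 16/15 − (-1/15)·24 = 8/3.

8/3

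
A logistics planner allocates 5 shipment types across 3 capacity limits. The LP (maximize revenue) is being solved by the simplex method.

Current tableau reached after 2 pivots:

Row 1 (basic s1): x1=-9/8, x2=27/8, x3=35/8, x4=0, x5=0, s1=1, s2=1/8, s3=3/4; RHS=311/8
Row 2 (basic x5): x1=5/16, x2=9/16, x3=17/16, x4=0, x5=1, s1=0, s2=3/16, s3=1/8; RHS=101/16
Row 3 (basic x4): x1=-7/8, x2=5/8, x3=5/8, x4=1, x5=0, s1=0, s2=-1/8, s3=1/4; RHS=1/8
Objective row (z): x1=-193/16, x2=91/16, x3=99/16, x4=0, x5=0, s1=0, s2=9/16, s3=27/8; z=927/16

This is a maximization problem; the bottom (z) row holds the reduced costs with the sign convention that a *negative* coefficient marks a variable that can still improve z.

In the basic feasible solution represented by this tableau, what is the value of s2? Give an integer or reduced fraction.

s2 is nonbasic (not in the basis column), so its value in the current BFS is 0.

0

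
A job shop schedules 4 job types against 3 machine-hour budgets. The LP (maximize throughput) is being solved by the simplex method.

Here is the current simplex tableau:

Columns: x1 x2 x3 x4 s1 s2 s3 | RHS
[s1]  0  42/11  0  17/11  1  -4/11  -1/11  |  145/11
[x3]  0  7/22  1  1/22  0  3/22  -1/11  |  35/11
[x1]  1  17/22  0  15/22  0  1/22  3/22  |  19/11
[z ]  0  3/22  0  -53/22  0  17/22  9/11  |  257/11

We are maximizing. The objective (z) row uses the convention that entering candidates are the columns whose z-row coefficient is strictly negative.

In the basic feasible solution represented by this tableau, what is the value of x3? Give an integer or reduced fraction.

35/11

x3 is basic (row 2); its value is the RHS of that row: 35/11.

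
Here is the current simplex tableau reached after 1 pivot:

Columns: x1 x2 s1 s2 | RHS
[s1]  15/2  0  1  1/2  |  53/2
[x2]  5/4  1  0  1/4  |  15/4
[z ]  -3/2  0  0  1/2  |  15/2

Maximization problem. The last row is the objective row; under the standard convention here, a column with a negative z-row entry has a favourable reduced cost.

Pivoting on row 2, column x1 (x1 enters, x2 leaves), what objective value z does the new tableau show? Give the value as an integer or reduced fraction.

Minimum ratio for x1: (15/4)/(5/4) = 3.
z changes by −(z-row coeff of x1)·ratio = −(-3/2)·3 = 9/2.
New z = 15/2 + (9/2) = 12.

12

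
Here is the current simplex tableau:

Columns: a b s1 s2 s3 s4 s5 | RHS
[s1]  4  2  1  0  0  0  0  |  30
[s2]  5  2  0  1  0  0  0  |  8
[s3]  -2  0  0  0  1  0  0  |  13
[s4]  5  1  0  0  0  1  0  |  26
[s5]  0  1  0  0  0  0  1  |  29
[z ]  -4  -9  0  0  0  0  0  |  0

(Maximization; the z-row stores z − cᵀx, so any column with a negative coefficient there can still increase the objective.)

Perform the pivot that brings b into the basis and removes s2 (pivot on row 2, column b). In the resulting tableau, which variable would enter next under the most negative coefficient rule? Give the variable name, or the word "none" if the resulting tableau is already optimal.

none

Pivot element 2. New z-row = old z-row − (-9)·(row 2/2).
Updated z-row coefficients: a: 37/2, b: 0, s1: 0, s2: 9/2, s3: 0, s4: 0, s5: 0.
No coefficient is strictly negative; the tableau after this pivot is optimal.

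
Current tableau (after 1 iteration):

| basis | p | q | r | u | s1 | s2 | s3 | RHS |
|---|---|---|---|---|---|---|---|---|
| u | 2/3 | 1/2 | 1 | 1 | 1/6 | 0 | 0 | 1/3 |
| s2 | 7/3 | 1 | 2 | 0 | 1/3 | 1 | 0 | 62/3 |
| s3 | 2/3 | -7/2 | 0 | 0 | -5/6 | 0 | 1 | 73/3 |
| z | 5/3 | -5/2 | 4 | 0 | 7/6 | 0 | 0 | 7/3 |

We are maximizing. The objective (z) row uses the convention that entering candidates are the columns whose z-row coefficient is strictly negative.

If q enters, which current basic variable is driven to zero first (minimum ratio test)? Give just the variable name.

u

Ratios: row 1 (u): (1/3)/(1/2) = 2/3; row 2 (s2): (62/3)/1 = 62/3; row 3 (s3): entry -7/2 ≤ 0, skip.
Minimum ratio 2/3 is in the u row, so u leaves.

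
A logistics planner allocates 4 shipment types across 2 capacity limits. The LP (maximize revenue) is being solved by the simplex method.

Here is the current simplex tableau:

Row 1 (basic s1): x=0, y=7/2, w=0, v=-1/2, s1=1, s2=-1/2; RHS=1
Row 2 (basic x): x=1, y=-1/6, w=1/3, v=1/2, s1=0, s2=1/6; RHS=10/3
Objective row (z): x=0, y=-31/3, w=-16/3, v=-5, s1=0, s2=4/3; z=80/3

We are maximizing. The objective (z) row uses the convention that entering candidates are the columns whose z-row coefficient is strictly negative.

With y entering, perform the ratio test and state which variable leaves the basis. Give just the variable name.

s1

Ratios: row 1 (s1): 1/(7/2) = 2/7; row 2 (x): entry -1/6 ≤ 0, skip.
Minimum ratio 2/7 is in the s1 row, so s1 leaves.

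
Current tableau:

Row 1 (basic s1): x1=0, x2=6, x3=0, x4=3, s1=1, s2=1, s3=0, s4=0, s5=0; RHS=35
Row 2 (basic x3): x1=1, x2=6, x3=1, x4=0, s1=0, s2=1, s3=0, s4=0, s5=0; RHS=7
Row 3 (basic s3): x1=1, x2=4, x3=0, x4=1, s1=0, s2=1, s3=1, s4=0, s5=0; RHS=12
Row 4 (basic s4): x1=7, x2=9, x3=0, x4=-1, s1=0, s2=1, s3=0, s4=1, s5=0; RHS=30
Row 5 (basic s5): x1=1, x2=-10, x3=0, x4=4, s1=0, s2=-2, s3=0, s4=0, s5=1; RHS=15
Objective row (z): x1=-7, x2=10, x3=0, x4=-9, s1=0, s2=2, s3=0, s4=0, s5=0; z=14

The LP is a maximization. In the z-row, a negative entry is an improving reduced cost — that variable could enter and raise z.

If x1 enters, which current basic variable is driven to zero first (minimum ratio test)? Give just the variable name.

Ratios: row 1 (s1): entry 0 ≤ 0, skip; row 2 (x3): 7/1 = 7; row 3 (s3): 12/1 = 12; row 4 (s4): 30/7 = 30/7; row 5 (s5): 15/1 = 15.
Minimum ratio 30/7 is in the s4 row, so s4 leaves.

s4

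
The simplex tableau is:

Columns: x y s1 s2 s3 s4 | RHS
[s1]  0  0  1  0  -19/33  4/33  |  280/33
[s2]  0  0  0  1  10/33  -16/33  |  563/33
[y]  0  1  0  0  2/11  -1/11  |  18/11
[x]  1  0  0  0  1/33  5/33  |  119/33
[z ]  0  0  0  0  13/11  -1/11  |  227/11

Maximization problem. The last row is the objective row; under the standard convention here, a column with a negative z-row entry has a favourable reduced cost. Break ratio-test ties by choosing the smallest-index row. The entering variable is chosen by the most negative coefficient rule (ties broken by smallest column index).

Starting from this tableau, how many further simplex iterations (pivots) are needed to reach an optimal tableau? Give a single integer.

pivot: s4 in, x out → z = 114/5
No improving column remains; optimal.

1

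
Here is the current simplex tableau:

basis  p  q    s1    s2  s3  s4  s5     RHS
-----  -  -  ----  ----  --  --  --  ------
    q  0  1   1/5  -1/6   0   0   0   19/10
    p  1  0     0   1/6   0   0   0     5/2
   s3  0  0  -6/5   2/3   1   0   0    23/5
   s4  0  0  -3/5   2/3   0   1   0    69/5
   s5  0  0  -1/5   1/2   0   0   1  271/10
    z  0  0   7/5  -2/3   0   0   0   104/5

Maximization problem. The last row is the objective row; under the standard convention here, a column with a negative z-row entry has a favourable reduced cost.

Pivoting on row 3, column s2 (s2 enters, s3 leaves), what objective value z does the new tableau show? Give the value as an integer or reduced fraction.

127/5

Minimum ratio for s2: (23/5)/(2/3) = 69/10.
z changes by −(z-row coeff of s2)·ratio = −(-2/3)·(69/10) = 23/5.
New z = 104/5 + (23/5) = 127/5.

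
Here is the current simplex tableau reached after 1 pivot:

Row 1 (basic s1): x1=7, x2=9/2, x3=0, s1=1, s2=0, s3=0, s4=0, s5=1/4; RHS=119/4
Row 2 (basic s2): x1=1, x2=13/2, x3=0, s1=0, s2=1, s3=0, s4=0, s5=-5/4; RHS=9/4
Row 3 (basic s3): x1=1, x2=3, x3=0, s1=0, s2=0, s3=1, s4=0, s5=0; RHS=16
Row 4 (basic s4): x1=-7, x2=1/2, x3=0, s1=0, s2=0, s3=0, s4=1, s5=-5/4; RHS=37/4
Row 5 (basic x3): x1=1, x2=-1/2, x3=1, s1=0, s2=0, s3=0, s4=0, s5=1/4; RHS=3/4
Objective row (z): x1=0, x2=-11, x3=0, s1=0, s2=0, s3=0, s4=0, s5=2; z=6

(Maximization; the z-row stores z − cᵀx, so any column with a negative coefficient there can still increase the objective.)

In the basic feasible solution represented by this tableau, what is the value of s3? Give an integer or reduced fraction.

s3 is basic (row 3); its value is the RHS of that row: 16.

16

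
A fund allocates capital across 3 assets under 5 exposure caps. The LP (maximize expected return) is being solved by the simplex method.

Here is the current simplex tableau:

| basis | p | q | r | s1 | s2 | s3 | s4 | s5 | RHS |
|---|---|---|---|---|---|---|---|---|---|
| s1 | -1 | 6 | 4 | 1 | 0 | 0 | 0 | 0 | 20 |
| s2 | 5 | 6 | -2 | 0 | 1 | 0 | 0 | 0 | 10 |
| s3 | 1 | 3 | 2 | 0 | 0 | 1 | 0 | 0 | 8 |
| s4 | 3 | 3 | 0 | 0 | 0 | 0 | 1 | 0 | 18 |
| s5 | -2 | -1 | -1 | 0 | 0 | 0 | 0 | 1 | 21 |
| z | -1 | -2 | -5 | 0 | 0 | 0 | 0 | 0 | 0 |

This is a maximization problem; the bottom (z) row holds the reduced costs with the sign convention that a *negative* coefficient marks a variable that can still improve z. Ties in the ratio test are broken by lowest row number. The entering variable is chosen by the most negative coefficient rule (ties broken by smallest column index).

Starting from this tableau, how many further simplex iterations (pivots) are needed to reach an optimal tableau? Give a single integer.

pivot: r in, s3 out → z = 20
No improving column remains; optimal.

1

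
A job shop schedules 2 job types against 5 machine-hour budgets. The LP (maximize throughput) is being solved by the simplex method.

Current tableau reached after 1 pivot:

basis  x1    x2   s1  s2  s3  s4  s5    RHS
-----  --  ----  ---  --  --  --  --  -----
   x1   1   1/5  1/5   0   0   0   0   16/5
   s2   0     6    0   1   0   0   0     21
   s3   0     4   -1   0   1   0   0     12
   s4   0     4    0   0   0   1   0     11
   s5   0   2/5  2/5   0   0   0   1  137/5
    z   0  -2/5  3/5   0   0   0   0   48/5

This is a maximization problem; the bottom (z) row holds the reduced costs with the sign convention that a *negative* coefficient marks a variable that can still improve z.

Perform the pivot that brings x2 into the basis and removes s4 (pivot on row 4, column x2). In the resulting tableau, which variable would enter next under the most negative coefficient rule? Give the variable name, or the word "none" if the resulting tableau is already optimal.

Pivot element 4. New z-row = old z-row − (-2/5)·(row 4/4).
Updated z-row coefficients: x1: 0, x2: 0, s1: 3/5, s2: 0, s3: 0, s4: 1/10, s5: 0.
No coefficient is strictly negative; the tableau after this pivot is optimal.

none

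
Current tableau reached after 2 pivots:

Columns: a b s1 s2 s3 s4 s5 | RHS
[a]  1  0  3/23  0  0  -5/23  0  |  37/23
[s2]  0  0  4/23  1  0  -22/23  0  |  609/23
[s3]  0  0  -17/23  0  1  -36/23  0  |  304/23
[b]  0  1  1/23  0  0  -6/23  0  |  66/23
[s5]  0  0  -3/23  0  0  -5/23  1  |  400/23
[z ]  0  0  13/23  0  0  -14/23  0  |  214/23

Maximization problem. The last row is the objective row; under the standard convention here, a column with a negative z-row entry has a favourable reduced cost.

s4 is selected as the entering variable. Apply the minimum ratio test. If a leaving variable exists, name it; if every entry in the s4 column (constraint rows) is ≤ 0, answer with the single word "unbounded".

unbounded

s4-column entries: row 1: -5/23, row 2: -22/23, row 3: -36/23, row 4: -6/23, row 5: -5/23. All ≤ 0, so s4 can increase without bound; the LP is unbounded in this direction.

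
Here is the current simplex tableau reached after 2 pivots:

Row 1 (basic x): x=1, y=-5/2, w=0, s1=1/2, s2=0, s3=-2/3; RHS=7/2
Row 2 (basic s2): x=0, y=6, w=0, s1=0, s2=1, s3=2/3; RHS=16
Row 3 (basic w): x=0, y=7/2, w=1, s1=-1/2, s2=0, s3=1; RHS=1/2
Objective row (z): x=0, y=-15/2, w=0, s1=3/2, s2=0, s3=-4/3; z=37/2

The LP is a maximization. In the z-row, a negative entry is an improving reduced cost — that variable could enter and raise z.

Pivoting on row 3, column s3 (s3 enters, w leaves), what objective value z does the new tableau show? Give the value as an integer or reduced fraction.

115/6

Minimum ratio for s3: (1/2)/1 = 1/2.
z changes by −(z-row coeff of s3)·ratio = −(-4/3)·(1/2) = 2/3.
New z = 37/2 + (2/3) = 115/6.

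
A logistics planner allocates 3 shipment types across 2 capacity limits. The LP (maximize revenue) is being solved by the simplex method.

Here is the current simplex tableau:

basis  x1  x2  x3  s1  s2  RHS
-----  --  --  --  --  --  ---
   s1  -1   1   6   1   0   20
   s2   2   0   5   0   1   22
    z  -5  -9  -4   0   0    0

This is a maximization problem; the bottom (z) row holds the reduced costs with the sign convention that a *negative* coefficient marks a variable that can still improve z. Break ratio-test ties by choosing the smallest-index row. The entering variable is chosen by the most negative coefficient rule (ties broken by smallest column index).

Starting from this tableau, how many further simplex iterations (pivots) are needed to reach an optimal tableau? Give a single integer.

pivot: x2 in, s1 out → z = 180
pivot: x1 in, s2 out → z = 334
No improving column remains; optimal.

2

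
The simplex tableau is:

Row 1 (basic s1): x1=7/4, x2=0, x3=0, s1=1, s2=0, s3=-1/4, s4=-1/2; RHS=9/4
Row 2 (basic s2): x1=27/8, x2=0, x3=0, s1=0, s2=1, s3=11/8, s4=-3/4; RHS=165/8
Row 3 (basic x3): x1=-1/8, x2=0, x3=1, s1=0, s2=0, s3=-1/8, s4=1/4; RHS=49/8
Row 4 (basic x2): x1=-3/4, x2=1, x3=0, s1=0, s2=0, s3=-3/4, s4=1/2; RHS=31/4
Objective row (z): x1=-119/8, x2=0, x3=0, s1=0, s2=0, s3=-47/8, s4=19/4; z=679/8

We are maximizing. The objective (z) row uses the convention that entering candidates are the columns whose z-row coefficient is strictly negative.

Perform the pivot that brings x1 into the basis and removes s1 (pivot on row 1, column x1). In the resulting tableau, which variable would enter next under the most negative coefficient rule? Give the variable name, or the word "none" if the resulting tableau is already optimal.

s3

Pivot element 7/4. New z-row = old z-row − (-119/8)·(row 1/(7/4)).
Updated z-row coefficients: x1: 0, x2: 0, x3: 0, s1: 17/2, s2: 0, s3: -8, s4: 1/2.
The most negative is -8 in column s3, so s3 would enter next.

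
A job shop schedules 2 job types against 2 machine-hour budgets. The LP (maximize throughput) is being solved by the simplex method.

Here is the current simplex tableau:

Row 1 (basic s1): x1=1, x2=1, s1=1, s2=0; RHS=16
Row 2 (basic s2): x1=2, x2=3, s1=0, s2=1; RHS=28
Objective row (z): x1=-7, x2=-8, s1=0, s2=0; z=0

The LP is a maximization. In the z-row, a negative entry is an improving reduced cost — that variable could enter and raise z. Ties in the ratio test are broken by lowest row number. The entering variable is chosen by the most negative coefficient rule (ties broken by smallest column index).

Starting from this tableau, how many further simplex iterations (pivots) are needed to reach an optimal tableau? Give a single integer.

2

pivot: x2 in, s2 out → z = 224/3
pivot: x1 in, x2 out → z = 98
No improving column remains; optimal.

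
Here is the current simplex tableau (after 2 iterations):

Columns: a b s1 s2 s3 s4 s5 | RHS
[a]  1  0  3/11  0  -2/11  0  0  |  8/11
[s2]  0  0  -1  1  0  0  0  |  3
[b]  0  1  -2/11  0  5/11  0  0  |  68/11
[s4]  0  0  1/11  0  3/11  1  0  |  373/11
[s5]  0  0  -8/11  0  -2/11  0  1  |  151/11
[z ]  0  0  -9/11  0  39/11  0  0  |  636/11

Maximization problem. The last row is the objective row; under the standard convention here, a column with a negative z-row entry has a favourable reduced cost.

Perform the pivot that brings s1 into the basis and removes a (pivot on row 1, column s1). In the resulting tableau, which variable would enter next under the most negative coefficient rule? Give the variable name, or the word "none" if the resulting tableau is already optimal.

Pivot element 3/11. New z-row = old z-row − (-9/11)·(row 1/(3/11)).
Updated z-row coefficients: a: 3, b: 0, s1: 0, s2: 0, s3: 3, s4: 0, s5: 0.
No coefficient is strictly negative; the tableau after this pivot is optimal.

none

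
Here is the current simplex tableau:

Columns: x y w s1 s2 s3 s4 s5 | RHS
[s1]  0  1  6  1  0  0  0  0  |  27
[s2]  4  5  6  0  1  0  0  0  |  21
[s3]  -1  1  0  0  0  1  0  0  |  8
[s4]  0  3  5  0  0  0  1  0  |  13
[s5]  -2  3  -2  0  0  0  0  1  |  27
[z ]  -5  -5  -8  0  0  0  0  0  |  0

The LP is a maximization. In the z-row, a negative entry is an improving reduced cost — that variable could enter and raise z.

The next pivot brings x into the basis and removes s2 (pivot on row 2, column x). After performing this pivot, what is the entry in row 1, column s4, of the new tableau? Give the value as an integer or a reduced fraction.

0

Pivot element is row 2, column x: 4.
Normalize row 2: new (row 2, s4) = 0/4 = 0.
row 1 ← row 1 − 0·(new row 2): 0 − 0·0 = 0.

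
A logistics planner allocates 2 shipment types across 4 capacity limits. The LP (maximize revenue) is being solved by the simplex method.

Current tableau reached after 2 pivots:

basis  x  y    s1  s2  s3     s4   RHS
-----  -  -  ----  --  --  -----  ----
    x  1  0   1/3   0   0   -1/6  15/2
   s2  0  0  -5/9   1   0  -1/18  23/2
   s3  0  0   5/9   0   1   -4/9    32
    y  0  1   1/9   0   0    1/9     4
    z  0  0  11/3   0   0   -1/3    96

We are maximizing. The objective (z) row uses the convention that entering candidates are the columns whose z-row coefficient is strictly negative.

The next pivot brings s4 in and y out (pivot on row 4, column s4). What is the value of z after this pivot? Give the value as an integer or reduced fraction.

Minimum ratio for s4: 4/(1/9) = 36.
z changes by −(z-row coeff of s4)·ratio = −(-1/3)·36 = 12.
New z = 96 + 12 = 108.

108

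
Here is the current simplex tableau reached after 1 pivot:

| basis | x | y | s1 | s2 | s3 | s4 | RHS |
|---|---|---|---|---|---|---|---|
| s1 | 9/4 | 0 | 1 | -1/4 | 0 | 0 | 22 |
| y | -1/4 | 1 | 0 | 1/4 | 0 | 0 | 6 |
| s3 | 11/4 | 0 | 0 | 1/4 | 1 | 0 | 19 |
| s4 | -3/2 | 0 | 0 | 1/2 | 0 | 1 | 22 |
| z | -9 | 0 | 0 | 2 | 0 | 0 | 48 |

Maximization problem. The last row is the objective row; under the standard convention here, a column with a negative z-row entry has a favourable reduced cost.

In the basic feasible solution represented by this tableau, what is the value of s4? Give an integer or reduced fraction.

22

s4 is basic (row 4); its value is the RHS of that row: 22.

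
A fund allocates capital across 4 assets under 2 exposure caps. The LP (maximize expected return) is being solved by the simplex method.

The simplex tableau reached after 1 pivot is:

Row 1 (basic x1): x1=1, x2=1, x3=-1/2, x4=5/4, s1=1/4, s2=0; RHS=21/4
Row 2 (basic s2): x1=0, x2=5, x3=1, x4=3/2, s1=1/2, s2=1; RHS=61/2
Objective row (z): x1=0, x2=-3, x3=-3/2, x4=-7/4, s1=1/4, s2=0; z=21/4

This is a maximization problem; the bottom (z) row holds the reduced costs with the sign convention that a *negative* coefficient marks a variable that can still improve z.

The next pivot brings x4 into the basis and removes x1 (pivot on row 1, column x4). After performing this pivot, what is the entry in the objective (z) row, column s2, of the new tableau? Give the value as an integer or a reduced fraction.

Pivot element is row 1, column x4: 5/4.
Normalize row 1: new (row 1, s2) = 0/(5/4) = 0.
z-row ← z-row − (-7/4)·(new row 1): 0 − (-7/4)·0 = 0.

0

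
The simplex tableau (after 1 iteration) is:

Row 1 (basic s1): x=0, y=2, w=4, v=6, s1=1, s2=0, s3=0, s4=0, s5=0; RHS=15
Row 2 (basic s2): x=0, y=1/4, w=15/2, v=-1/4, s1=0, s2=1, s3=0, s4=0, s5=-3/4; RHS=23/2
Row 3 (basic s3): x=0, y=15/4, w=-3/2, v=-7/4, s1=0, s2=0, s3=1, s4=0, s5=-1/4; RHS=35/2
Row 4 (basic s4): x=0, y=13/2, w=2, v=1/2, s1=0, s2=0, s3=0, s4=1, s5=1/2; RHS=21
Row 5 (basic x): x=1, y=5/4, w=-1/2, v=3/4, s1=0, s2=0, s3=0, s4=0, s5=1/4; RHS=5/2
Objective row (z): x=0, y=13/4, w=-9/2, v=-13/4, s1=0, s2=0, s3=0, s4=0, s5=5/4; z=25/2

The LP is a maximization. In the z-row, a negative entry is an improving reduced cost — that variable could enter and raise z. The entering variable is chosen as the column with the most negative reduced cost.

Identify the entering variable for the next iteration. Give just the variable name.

w

Objective-row coefficients: x: 0, y: 13/4, w: -9/2, v: -13/4, s1: 0, s2: 0, s3: 0, s4: 0, s5: 5/4.
The most negative is -9/2 in column w, so w enters.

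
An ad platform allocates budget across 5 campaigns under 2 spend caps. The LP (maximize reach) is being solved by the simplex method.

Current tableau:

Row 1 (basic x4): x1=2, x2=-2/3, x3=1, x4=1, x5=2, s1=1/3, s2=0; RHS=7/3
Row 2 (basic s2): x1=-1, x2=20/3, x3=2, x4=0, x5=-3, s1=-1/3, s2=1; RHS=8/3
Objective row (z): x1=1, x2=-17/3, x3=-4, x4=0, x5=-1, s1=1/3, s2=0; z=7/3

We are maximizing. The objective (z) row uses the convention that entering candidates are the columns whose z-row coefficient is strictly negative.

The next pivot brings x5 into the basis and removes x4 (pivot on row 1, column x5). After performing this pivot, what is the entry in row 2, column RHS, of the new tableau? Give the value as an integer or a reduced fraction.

Pivot element is row 1, column x5: 2.
Normalize row 1: new (row 1, RHS) = (7/3)/2 = 7/6.
row 2 ← row 2 − (-3)·(new row 1): 8/3 − (-3)·(7/6) = 37/6.

37/6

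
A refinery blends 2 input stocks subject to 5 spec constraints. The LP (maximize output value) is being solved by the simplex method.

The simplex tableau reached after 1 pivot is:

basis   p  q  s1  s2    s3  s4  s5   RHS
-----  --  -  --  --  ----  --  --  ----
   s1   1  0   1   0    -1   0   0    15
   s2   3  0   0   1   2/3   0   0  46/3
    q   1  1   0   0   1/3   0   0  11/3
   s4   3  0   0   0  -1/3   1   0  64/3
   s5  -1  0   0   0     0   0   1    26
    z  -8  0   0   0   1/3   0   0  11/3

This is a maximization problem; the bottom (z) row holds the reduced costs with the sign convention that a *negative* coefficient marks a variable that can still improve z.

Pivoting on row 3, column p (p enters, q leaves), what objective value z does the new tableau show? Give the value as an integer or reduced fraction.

33

Minimum ratio for p: (11/3)/1 = 11/3.
z changes by −(z-row coeff of p)·ratio = −(-8)·(11/3) = 88/3.
New z = 11/3 + (88/3) = 33.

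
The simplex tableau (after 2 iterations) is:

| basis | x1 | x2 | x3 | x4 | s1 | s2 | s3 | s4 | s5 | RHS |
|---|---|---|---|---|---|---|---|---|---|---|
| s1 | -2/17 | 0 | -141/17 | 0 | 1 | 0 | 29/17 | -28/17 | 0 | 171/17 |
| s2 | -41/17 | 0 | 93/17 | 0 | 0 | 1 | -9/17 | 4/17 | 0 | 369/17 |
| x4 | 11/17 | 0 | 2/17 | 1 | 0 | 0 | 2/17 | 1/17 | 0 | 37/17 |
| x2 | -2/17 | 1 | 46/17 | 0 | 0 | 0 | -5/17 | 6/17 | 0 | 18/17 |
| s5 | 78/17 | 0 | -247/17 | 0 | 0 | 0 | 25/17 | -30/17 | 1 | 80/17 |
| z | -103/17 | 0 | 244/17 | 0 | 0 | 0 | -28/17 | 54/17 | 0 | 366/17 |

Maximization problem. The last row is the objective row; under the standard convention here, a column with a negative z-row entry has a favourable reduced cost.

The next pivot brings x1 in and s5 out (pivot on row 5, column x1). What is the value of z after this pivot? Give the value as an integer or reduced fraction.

Minimum ratio for x1: (80/17)/(78/17) = 40/39.
z changes by −(z-row coeff of x1)·ratio = −(-103/17)·(40/39) = 4120/663.
New z = 366/17 + (4120/663) = 1082/39.

1082/39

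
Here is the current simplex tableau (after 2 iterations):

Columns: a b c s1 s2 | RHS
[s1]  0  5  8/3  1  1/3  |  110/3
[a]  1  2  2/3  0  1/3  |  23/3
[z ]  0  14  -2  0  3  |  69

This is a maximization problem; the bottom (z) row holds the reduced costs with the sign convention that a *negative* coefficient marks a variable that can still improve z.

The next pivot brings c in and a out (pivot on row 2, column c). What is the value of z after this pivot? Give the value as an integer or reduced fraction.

92

Minimum ratio for c: (23/3)/(2/3) = 23/2.
z changes by −(z-row coeff of c)·ratio = −(-2)·(23/2) = 23.
New z = 69 + 23 = 92.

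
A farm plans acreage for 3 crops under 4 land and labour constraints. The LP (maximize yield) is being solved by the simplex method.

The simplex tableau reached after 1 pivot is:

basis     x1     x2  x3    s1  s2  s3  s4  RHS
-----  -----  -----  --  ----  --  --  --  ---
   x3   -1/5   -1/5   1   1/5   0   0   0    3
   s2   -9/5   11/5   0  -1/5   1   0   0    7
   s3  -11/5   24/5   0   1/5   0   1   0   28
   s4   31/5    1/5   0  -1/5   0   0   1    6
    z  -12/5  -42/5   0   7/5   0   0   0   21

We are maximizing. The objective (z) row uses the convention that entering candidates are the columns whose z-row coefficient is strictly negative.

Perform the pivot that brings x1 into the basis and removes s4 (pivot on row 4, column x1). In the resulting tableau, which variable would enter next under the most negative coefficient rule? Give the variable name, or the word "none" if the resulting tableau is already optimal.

Pivot element 31/5. New z-row = old z-row − (-12/5)·(row 4/(31/5)).
Updated z-row coefficients: x1: 0, x2: -258/31, x3: 0, s1: 41/31, s2: 0, s3: 0, s4: 12/31.
The most negative is -258/31 in column x2, so x2 would enter next.

x2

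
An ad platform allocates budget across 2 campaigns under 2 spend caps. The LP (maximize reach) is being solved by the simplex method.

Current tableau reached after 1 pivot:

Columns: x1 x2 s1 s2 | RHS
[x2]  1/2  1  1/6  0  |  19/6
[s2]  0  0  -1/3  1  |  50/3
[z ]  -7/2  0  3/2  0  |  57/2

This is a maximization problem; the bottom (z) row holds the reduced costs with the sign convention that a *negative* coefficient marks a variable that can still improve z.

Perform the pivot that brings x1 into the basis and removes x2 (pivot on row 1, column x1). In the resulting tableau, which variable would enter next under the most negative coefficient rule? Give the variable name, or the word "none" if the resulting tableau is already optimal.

Pivot element 1/2. New z-row = old z-row − (-7/2)·(row 1/(1/2)).
Updated z-row coefficients: x1: 0, x2: 7, s1: 8/3, s2: 0.
No coefficient is strictly negative; the tableau after this pivot is optimal.

none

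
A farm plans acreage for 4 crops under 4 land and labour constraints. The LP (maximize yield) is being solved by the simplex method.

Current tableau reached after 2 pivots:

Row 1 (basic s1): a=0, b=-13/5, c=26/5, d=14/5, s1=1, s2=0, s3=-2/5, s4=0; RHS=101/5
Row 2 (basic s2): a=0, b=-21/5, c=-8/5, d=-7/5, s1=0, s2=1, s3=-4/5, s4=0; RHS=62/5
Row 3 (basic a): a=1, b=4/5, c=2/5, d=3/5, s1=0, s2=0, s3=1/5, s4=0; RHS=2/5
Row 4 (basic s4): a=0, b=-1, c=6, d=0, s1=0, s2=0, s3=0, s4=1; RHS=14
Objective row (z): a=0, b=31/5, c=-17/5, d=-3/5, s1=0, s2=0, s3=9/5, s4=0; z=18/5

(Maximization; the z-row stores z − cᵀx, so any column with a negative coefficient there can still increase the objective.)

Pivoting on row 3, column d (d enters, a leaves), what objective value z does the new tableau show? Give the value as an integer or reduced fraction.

Minimum ratio for d: (2/5)/(3/5) = 2/3.
z changes by −(z-row coeff of d)·ratio = −(-3/5)·(2/3) = 2/5.
New z = 18/5 + (2/5) = 4.

4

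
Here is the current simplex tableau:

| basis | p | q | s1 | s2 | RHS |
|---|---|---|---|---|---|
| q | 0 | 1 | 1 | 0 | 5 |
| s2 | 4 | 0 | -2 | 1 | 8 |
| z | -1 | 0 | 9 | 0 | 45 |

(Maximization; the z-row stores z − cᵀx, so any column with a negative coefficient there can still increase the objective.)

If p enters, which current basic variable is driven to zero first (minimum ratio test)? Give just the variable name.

s2

Ratios: row 1 (q): entry 0 ≤ 0, skip; row 2 (s2): 8/4 = 2.
Minimum ratio 2 is in the s2 row, so s2 leaves.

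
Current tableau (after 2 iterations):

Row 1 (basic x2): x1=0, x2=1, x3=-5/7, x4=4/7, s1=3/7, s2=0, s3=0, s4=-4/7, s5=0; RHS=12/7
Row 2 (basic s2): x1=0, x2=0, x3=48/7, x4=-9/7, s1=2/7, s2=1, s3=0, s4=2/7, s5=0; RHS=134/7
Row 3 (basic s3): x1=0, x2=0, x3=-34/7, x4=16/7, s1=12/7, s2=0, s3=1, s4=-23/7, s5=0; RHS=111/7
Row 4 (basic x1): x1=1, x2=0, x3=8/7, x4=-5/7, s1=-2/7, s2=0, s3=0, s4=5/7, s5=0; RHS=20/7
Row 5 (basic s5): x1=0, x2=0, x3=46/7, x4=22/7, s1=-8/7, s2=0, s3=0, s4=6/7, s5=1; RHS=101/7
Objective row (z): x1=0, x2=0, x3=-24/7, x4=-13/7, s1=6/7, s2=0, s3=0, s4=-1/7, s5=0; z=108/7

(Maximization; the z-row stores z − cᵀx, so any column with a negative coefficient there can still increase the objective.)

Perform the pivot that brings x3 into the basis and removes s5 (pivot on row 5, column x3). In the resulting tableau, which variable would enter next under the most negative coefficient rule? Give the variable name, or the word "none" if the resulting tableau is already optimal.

Pivot element 46/7. New z-row = old z-row − (-24/7)·(row 5/(46/7)).
Updated z-row coefficients: x1: 0, x2: 0, x3: 0, x4: -5/23, s1: 6/23, s2: 0, s3: 0, s4: 7/23, s5: 12/23.
The most negative is -5/23 in column x4, so x4 would enter next.

x4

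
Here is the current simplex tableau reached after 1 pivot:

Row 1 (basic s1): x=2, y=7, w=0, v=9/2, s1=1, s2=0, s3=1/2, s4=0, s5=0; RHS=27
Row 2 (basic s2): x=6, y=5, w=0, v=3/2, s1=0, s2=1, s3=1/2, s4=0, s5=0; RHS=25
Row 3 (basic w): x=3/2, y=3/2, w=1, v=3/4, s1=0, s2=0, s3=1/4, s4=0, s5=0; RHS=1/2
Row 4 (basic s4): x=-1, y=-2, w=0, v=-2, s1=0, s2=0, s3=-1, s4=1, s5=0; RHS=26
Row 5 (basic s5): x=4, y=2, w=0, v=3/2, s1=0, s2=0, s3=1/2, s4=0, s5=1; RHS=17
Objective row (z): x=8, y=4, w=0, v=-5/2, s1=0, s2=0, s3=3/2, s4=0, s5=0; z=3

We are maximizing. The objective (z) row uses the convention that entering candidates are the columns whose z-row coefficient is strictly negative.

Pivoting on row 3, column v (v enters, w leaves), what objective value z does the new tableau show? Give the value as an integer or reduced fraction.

14/3

Minimum ratio for v: (1/2)/(3/4) = 2/3.
z changes by −(z-row coeff of v)·ratio = −(-5/2)·(2/3) = 5/3.
New z = 3 + (5/3) = 14/3.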